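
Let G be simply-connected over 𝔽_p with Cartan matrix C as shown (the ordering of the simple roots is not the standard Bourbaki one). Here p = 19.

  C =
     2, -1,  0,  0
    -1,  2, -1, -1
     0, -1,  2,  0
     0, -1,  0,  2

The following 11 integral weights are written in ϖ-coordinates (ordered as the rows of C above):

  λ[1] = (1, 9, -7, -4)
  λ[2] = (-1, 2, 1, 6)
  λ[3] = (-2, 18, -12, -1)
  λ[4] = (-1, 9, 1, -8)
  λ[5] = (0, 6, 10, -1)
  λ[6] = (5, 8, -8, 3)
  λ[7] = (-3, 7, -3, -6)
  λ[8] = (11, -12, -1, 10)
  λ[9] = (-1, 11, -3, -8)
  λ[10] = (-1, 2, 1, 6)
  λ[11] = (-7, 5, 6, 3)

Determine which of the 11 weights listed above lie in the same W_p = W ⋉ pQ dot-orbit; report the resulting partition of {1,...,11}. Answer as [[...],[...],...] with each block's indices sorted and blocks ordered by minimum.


Dynkin diagram of C (from the 6 off-diagonal −1 entries): D_4.

Folding the 11 weights λ_j+ρ into Ā_19 (reps in the given 4-coord order):

    λ_1+ρ ↦ (2, 1, 6, 3)
    λ_2+ρ ↦ (0, 3, 2, 7)
    λ_3+ρ ↦ (1, 0, 11, 0)
    λ_4+ρ ↦ (0, 3, 2, 7)
    λ_5+ρ ↦ (1, 0, 11, 0)
    λ_6+ρ ↦ (6, 0, 7, 4)
    λ_7+ρ ↦ (1, 1, 1, 4)
    λ_8+ρ ↦ (1, 0, 11, 0)
    λ_9+ρ ↦ (0, 3, 2, 7)
    λ_10+ρ ↦ (0, 3, 2, 7)
    λ_11+ρ ↦ (6, 0, 7, 4)

Partition of {1..11} into 5 W_19-dot-orbits:

[[1], [2, 4, 9, 10], [3, 5, 8], [6, 11], [7]]


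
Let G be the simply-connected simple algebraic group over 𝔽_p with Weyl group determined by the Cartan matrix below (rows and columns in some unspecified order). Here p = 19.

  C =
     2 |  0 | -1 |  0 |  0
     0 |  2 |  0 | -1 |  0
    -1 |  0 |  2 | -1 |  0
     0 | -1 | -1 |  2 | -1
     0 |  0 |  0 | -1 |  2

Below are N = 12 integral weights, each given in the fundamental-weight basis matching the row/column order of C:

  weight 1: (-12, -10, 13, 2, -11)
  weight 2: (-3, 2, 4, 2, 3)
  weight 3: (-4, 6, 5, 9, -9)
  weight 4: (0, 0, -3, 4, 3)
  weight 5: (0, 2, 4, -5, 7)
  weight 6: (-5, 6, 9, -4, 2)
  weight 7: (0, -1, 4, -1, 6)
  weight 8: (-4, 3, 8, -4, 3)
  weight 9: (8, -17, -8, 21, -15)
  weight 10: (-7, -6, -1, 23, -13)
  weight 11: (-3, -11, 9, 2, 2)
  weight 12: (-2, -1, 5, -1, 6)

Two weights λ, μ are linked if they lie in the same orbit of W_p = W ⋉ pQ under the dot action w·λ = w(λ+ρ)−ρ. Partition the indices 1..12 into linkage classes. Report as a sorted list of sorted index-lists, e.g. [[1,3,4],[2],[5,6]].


Cartan matrix: type D_5 (|W|=1920); un-permuting the 5 rows.

Alcove-folded reps (p=19, 12 weights, presented ϖ-order):

  λ_1+ρ ↦ (2, 3, 1, 3, 4) · λ_2+ρ ↦ (2, 3, 1, 3, 4) · λ_3+ρ ↦ (2, 3, 1, 3, 4) · λ_4+ρ ↦ (1, 1, 1, 3, 4) · λ_5+ρ ↦ (1, 1, 1, 3, 4) · λ_6+ρ ↦ (4, 4, 2, 3, 0) · λ_7+ρ ↦ (1, 0, 5, 0, 7) · λ_8+ρ ↦ (3, 1, 3, 3, 1) · λ_9+ρ ↦ (3, 1, 3, 3, 1) · λ_10+ρ ↦ (1, 0, 5, 0, 7) · λ_11+ρ ↦ (2, 3, 1, 3, 4) · λ_12+ρ ↦ (1, 0, 5, 0, 7)

Partition of {1..12} into 5 W_19-dot-orbits:

[[1, 2, 3, 11], [4, 5], [6], [7, 10, 12], [8, 9]]


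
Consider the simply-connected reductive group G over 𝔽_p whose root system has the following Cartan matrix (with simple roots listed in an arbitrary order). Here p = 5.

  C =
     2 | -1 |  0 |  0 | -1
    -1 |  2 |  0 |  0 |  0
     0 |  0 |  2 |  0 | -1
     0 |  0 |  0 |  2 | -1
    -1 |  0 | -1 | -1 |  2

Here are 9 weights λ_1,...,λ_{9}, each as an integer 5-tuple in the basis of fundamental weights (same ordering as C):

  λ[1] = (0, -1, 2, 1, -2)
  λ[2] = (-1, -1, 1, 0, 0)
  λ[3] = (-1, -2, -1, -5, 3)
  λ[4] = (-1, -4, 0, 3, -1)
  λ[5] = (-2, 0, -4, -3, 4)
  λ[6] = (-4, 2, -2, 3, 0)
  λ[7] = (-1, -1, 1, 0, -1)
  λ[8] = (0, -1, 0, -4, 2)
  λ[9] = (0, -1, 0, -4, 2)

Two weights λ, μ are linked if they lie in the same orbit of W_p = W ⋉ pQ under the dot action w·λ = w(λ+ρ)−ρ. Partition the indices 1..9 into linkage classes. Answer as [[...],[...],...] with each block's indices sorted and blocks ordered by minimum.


Root system D_5: the 5×5 matrix C matches after relabeling.

Each λ_j+ρ reduced to Ā_5; 5-tuples below use C's row order:

  λ_1+ρ ↦ (0, 0, 2, 1, 1) · λ_2+ρ ↦ (0, 0, 2, 1, 1) · λ_3+ρ ↦ (0, 0, 1, 3, 0) · λ_4+ρ ↦ (0, 0, 2, 1, 1) · λ_5+ρ ↦ (0, 0, 2, 1, 1) · λ_6+ρ ↦ (0, 0, 2, 1, 1) · λ_7+ρ ↦ (0, 0, 2, 1, 0) · λ_8+ρ ↦ (0, 0, 1, 3, 0) · λ_9+ρ ↦ (0, 0, 1, 3, 0)

These 9 weights hit 3 W_5-dot-orbits; sizes (5, 3, 1):

[[1, 2, 4, 5, 6], [3, 8, 9], [7]]


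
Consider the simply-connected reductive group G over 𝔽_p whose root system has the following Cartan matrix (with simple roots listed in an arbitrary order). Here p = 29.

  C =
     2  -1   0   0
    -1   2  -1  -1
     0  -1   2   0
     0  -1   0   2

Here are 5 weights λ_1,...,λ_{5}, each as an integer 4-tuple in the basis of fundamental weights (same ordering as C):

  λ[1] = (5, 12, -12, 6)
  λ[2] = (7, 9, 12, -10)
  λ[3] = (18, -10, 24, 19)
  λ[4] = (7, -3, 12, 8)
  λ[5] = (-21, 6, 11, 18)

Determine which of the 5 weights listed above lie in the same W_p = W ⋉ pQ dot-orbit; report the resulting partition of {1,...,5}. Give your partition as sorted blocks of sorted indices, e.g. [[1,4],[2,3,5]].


Dynkin diagram of C (from the 6 off-diagonal −1 entries): D_4.

Each λ_j+ρ reduced to Ā_29; 4-tuples below use C's row order:

  1: (6, 2, 11, 7);  2: (6, 2, 11, 7);  3: (7, 3, 1, 6);  4: (6, 2, 11, 7);  5: (7, 3, 1, 6)

The 5 indices split into 2 linkage classes (same alcove rep ⇔ same W_29-dot-orbit):

[[1, 2, 4], [3, 5]]


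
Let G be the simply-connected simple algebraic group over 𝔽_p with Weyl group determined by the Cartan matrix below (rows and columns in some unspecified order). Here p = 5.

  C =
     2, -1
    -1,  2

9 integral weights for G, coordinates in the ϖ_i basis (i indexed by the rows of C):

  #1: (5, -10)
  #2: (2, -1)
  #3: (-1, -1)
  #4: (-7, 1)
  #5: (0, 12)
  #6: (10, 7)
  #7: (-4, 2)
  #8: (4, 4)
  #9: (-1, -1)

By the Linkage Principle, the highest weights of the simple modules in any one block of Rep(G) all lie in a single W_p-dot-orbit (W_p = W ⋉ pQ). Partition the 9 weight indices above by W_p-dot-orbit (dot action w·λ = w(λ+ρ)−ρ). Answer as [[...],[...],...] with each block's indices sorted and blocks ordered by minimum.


Dynkin diagram of C (from the 2 off-diagonal −1 entries): A_2.

Alcove-folded reps (p=5, 9 weights, presented ϖ-order):

  λ_1 → (1, 1)
  λ_2 → (3, 0)
  λ_3 → (0, 0)
  λ_4 → (1, 3)
  λ_5 → (1, 1)
  λ_6 → (1, 1)
  λ_7 → (3, 0)
  λ_8 → (0, 0)
  λ_9 → (0, 0)

These 9 weights hit 4 W_5-dot-orbits; sizes (3, 2, 3, 1):

[[1, 5, 6], [2, 7], [3, 8, 9], [4]]


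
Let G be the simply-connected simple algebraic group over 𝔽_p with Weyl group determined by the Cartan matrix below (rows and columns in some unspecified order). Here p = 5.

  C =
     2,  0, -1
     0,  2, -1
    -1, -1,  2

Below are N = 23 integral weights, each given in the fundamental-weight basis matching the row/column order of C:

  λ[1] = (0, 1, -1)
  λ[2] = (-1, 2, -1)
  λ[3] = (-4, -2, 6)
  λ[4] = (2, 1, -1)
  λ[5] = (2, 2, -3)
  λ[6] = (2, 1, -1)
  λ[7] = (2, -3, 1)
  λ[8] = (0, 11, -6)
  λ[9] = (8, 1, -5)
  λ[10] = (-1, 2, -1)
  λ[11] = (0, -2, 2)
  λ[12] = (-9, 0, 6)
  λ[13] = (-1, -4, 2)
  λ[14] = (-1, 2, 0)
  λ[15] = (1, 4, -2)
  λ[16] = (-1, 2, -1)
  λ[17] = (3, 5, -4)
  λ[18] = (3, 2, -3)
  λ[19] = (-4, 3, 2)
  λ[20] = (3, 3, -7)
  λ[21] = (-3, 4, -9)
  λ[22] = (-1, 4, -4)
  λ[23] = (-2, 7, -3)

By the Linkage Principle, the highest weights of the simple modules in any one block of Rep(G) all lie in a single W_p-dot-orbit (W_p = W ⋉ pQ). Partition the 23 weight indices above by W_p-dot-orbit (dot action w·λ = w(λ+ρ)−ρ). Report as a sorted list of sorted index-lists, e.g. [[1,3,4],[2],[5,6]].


Dynkin diagram of C (from the 4 off-diagonal −1 entries): A_3.

Ā_5 reps of the 23 weights (A_3, coords as presented):

  λ_1+ρ ↦ (1, 2, 0)
  λ_2+ρ ↦ (0, 3, 0)
  λ_3+ρ ↦ (1, 1, 2)
  λ_4+ρ ↦ (3, 2, 0)
  λ_5+ρ ↦ (1, 1, 2)
  λ_6+ρ ↦ (3, 2, 0)
  λ_7+ρ ↦ (3, 2, 0)
  λ_8+ρ ↦ (1, 2, 0)
  λ_9+ρ ↦ (1, 2, 0)
  λ_10+ρ ↦ (0, 3, 0)
  λ_11+ρ ↦ (1, 1, 2)
  λ_12+ρ ↦ (2, 1, 2)
  λ_13+ρ ↦ (0, 3, 0)
  λ_14+ρ ↦ (0, 3, 1)
  λ_15+ρ ↦ (0, 3, 1)
  λ_16+ρ ↦ (0, 3, 0)
  λ_17+ρ ↦ (1, 1, 2)
  λ_18+ρ ↦ (2, 1, 2)
  λ_19+ρ ↦ (1, 2, 0)
  λ_20+ρ ↦ (1, 1, 2)
  λ_21+ρ ↦ (0, 3, 0)
  λ_22+ρ ↦ (3, 2, 0)
  λ_23+ρ ↦ (1, 2, 0)

These 23 weights hit 6 W_5-dot-orbits; sizes (5, 5, 5, 4, 2, 2):

[[1, 8, 9, 19, 23], [2, 10, 13, 16, 21], [3, 5, 11, 17, 20], [4, 6, 7, 22], [12, 18], [14, 15]]


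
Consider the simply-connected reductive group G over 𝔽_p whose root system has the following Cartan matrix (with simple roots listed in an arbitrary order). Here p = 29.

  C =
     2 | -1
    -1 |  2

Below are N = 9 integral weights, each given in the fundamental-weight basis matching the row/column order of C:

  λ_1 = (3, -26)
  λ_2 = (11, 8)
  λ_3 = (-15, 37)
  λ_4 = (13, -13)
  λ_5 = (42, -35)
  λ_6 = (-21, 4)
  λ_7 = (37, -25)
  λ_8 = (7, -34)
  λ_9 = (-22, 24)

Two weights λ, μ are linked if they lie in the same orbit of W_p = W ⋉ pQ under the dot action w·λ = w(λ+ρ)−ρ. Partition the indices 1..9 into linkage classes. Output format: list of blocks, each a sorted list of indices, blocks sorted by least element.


Cartan matrix: type A_2 (|W|=6); un-permuting the 2 rows.

Ā_29 reps of the 9 weights (A_2, coords as presented):

  λ_1 → (21, 4);  λ_2 → (12, 9);  λ_3 → (5, 15);  λ_4 → (2, 12);  λ_5 → (5, 15);  λ_6 → (5, 15);  λ_7 → (5, 15);  λ_8 → (21, 4);  λ_9 → (21, 4)

These 9 weights hit 4 W_29-dot-orbits; sizes (3, 1, 4, 1):

[[1, 8, 9], [2], [3, 5, 6, 7], [4]]


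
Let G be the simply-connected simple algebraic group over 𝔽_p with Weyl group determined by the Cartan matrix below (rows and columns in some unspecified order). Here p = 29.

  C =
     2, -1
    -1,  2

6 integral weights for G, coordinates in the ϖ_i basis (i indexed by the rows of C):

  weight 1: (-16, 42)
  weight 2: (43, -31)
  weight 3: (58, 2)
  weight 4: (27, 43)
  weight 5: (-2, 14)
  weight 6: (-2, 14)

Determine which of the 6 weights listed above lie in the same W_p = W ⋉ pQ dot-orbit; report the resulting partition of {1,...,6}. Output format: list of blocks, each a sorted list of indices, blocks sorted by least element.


Dynkin diagram of C (from the 2 off-diagonal −1 entries): A_2.

Ā_29 reps of the 6 weights (A_2, coords as presented):

  1: (1, 14)
  2: (1, 14)
  3: (3, 25)
  4: (1, 14)
  5: (1, 14)
  6: (1, 14)

Partition of {1..6} into 2 W_29-dot-orbits:

[[1, 2, 4, 5, 6], [3]]


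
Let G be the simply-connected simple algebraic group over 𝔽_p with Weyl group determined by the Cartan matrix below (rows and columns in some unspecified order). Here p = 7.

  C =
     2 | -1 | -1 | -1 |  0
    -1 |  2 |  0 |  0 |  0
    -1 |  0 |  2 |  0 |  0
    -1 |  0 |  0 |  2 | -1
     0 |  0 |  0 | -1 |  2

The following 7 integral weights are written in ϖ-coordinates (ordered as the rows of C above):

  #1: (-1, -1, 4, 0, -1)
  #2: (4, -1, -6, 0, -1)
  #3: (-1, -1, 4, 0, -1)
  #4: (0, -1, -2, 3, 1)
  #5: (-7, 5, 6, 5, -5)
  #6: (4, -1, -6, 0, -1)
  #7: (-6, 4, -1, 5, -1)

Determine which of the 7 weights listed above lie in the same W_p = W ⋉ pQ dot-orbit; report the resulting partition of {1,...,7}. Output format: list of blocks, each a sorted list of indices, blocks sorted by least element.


Type D_5, rank 5, |W|=1920; reorder rows/cols to standard.

Alcove-folded reps (p=7, 7 weights, presented ϖ-order):

  λ_1 → (0, 0, 5, 1, 0);  λ_2 → (0, 0, 5, 1, 0);  λ_3 → (0, 0, 5, 1, 0);  λ_4 → (0, 0, 1, 0, 2);  λ_5 → (0, 0, 1, 0, 2);  λ_6 → (0, 0, 5, 1, 0);  λ_7 → (0, 0, 5, 1, 0)

The 7 indices split into 2 linkage classes (same alcove rep ⇔ same W_7-dot-orbit):

[[1, 2, 3, 6, 7], [4, 5]]


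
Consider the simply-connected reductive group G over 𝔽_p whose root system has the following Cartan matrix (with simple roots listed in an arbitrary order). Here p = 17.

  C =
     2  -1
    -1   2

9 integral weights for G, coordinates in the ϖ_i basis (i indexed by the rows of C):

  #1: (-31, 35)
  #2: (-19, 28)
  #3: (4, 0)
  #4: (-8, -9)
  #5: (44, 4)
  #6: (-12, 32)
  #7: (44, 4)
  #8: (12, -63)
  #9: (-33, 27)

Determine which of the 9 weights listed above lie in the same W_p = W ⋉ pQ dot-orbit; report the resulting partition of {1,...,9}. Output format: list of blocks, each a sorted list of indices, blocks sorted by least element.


Root system A_2: the 2×2 matrix C matches after relabeling.

Alcove-folded reps (p=17, 9 weights, presented ϖ-order):

  1: (2, 11);  2: (5, 1);  3: (5, 1);  4: (8, 7);  5: (5, 1);  6: (5, 1);  7: (5, 1);  8: (2, 11);  9: (2, 11)

3 distinct reps among the 9 weights ⇒ 3 W_17-linkage classes:

[[1, 8, 9], [2, 3, 5, 6, 7], [4]]


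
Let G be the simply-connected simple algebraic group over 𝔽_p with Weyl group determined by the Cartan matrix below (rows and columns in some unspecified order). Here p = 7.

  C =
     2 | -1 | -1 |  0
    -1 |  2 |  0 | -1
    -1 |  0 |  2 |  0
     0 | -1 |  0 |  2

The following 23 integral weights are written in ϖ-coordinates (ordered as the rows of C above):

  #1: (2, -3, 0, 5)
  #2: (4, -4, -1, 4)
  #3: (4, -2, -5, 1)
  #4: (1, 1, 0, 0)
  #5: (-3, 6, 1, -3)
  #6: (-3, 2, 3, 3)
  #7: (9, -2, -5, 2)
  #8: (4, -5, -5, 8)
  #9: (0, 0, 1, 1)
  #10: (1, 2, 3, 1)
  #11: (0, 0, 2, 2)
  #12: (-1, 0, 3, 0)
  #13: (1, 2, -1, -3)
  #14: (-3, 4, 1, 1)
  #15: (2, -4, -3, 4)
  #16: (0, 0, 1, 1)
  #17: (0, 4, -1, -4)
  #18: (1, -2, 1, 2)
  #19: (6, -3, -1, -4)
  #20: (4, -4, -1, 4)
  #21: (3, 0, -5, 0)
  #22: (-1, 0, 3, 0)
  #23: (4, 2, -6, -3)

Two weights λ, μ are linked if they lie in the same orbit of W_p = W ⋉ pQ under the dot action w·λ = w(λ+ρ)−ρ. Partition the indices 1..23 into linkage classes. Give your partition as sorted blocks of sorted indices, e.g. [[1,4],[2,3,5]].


A_4 Cartan matrix, 4 simple roots permuted; ρ=(1,1,1,1).

Each λ_j+ρ reduced to Ā_7; 4-tuples below use C's row order:

    λ_1+ρ ↦ (1, 2, 0, 3)
    λ_2+ρ ↦ (2, 3, 0, 2)
    λ_3+ρ ↦ (0, 1, 4, 1)
    λ_4+ρ ↦ (2, 2, 1, 1)
    λ_5+ρ ↦ (2, 3, 0, 2)
    λ_6+ρ ↦ (2, 1, 0, 2)
    λ_7+ρ ↦ (2, 2, 1, 1)
    λ_8+ρ ↦ (1, 1, 2, 2)
    λ_9+ρ ↦ (1, 1, 2, 2)
    λ_10+ρ ↦ (2, 1, 0, 2)
    λ_11+ρ ↦ (1, 1, 2, 2)
    λ_12+ρ ↦ (0, 1, 4, 1)
    λ_13+ρ ↦ (2, 1, 0, 2)
    λ_14+ρ ↦ (2, 3, 0, 2)
    λ_15+ρ ↦ (2, 1, 0, 2)
    λ_16+ρ ↦ (1, 1, 2, 2)
    λ_17+ρ ↦ (1, 2, 0, 3)
    λ_18+ρ ↦ (1, 1, 2, 2)
    λ_19+ρ ↦ (2, 3, 0, 2)
    λ_20+ρ ↦ (2, 3, 0, 2)
    λ_21+ρ ↦ (0, 1, 4, 1)
    λ_22+ρ ↦ (0, 1, 4, 1)
    λ_23+ρ ↦ (0, 1, 4, 1)

6 distinct reps among the 23 weights ⇒ 6 W_7-linkage classes:

[[1, 17], [2, 5, 14, 19, 20], [3, 12, 21, 22, 23], [4, 7], [6, 10, 13, 15], [8, 9, 11, 16, 18]]


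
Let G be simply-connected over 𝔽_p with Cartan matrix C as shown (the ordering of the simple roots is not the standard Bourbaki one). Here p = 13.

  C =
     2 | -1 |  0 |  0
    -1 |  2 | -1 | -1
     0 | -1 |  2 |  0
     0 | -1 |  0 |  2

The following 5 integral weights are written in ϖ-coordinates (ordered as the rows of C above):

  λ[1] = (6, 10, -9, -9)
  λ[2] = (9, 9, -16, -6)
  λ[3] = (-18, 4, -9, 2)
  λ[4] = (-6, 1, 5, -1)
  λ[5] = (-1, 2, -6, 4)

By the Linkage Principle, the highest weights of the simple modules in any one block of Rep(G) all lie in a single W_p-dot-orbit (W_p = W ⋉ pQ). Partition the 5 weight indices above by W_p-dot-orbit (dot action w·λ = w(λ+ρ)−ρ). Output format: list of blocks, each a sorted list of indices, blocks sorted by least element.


C ↔ D_4 under row/col permutation; |W(D_4)| = 192.

λ_j+ρ reflected into Ā_13 (⟨·,θ^∨⟩≤13); 4-tuples as given:

  λ_1+ρ ↦ (2, 0, 3, 3)
  λ_2+ρ ↦ (2, 0, 3, 3)
  λ_3+ρ ↦ (5, 0, 4, 1)
  λ_4+ρ ↦ (2, 0, 3, 3)
  λ_5+ρ ↦ (2, 0, 3, 3)

Linkage partition of the 5 weights (2 classes, p=13):

[[1, 2, 4, 5], [3]]


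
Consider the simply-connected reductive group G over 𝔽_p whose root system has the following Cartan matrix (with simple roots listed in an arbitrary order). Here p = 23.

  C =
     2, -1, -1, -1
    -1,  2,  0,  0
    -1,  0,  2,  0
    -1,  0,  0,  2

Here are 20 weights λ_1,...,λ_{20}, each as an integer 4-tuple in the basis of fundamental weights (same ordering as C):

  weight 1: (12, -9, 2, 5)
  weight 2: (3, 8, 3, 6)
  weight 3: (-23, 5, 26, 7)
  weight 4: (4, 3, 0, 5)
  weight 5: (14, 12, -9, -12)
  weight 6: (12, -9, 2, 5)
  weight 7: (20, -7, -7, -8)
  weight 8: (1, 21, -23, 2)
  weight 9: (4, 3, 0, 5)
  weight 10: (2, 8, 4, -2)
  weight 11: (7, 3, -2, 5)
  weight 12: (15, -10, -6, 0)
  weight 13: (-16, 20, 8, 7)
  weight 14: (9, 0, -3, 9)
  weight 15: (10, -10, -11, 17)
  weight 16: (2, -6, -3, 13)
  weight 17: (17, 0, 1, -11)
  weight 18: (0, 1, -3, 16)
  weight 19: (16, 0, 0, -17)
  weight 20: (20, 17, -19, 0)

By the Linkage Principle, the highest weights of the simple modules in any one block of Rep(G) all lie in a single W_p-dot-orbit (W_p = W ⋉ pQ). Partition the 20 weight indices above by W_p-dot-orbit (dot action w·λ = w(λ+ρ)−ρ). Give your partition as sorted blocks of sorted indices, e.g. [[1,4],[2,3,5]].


Root system D_4: the 4×4 matrix C matches after relabeling.

λ_j+ρ reflected into Ā_23 (⟨·,θ^∨⟩≤23); 4-tuples as given:

  1: (1, 8, 3, 6)
  2: (1, 8, 3, 6)
  3: (1, 8, 3, 6)
  4: (5, 4, 1, 6)
  5: (1, 8, 3, 6)
  6: (1, 8, 3, 6)
  7: (2, 6, 6, 7)
  8: (1, 1, 1, 16)
  9: (5, 4, 1, 6)
  10: (2, 9, 5, 1)
  11: (5, 4, 1, 6)
  12: (2, 9, 5, 1)
  13: (2, 6, 6, 7)
  14: (2, 1, 2, 10)
  15: (2, 1, 2, 10)
  16: (2, 1, 2, 10)
  17: (2, 1, 2, 10)
  18: (1, 1, 1, 16)
  19: (1, 1, 1, 16)
  20: (1, 1, 1, 16)

Partition of {1..20} into 6 W_23-dot-orbits:

[[1, 2, 3, 5, 6], [4, 9, 11], [7, 13], [8, 18, 19, 20], [10, 12], [14, 15, 16, 17]]


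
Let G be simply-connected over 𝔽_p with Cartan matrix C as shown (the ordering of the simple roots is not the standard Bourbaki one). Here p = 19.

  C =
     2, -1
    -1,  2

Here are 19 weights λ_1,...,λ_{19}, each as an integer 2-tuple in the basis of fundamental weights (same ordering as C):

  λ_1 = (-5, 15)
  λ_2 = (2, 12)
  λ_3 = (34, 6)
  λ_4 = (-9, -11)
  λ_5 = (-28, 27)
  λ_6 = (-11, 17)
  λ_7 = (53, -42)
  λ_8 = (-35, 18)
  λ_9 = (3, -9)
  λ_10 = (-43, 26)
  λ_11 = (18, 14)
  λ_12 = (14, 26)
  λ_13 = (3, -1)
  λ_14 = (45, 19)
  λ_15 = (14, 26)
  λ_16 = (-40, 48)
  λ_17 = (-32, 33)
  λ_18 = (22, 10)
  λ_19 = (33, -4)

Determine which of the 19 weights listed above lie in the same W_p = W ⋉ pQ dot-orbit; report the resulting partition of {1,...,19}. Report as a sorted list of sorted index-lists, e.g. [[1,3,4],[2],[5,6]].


Root system A_2: the 2×2 matrix C matches after relabeling.

Folding the 19 weights λ_j+ρ into Ā_19 (reps in the given 2-coord order):

  [1] (4, 12)
  [2] (3, 13)
  [3] (4, 12)
  [4] (10, 8)
  [5] (10, 8)
  [6] (10, 8)
  [7] (3, 13)
  [8] (4, 0)
  [9] (4, 4)
  [10] (4, 4)
  [11] (4, 0)
  [12] (4, 4)
  [13] (4, 0)
  [14] (10, 8)
  [15] (4, 4)
  [16] (10, 8)
  [17] (4, 12)
  [18] (4, 4)
  [19] (4, 12)

Partition of {1..19} into 5 W_19-dot-orbits:

[[1, 3, 17, 19], [2, 7], [4, 5, 6, 14, 16], [8, 11, 13], [9, 10, 12, 15, 18]]


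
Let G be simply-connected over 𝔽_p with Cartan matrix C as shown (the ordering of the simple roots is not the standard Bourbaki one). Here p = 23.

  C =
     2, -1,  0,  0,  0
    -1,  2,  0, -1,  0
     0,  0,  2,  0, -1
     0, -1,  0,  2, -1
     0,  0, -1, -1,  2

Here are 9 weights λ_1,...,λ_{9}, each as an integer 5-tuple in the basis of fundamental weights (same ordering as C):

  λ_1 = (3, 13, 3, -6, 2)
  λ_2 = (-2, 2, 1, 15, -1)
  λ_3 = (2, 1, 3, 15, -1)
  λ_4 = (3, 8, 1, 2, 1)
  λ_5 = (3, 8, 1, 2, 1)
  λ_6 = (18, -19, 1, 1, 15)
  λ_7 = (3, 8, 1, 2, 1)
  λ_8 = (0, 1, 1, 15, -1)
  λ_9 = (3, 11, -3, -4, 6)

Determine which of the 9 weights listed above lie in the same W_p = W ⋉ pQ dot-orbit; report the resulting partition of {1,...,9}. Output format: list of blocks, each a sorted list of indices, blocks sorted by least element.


A_5 Cartan matrix, 5 simple roots permuted; ρ=(1,1,1,1,1).

Each λ_j+ρ reduced to Ā_23; 5-tuples below use C's row order:

  λ_1+ρ ↦ (4, 9, 2, 3, 2);  λ_2+ρ ↦ (1, 2, 2, 16, 0);  λ_3+ρ ↦ (1, 2, 2, 16, 0);  λ_4+ρ ↦ (4, 9, 2, 3, 2);  λ_5+ρ ↦ (4, 9, 2, 3, 2);  λ_6+ρ ↦ (1, 2, 2, 16, 0);  λ_7+ρ ↦ (4, 9, 2, 3, 2);  λ_8+ρ ↦ (1, 2, 2, 16, 0);  λ_9+ρ ↦ (4, 9, 2, 3, 2)

The 9 indices split into 2 linkage classes (same alcove rep ⇔ same W_23-dot-orbit):

[[1, 4, 5, 7, 9], [2, 3, 6, 8]]


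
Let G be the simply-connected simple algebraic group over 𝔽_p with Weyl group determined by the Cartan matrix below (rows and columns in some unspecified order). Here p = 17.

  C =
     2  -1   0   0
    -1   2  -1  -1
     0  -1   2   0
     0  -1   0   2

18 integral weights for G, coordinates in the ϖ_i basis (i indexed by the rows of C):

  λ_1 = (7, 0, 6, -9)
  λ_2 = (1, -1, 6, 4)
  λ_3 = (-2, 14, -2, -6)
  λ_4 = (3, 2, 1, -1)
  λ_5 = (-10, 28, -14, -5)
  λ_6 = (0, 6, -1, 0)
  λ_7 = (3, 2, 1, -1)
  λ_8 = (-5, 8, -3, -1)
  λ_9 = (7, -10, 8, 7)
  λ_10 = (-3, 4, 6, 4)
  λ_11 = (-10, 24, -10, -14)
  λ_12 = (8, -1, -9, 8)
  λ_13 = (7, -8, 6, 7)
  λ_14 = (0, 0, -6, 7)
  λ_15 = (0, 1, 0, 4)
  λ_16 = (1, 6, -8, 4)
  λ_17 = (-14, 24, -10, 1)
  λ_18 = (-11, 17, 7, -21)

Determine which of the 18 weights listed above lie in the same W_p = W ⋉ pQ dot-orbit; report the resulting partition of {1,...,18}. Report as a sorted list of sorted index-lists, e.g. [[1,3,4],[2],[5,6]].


Dynkin diagram of C (from the 6 off-diagonal −1 entries): D_4.

Ā_17 reps of the 18 weights (D_4, coords as presented):

  1: (1, 7, 0, 1);  2: (2, 0, 7, 5);  3: (1, 2, 1, 5);  4: (4, 3, 2, 0);  5: (3, 1, 1, 8);  6: (1, 7, 0, 1);  7: (4, 3, 2, 0);  8: (4, 3, 2, 0);  9: (1, 7, 0, 1);  10: (2, 0, 7, 5);  11: (1, 2, 1, 5);  12: (1, 7, 0, 1);  13: (1, 7, 0, 1);  14: (3, 1, 1, 4);  15: (1, 2, 1, 5);  16: (2, 0, 7, 5);  17: (3, 1, 1, 8);  18: (1, 2, 1, 5)

6 distinct reps among the 18 weights ⇒ 6 W_17-linkage classes:

[[1, 6, 9, 12, 13], [2, 10, 16], [3, 11, 15, 18], [4, 7, 8], [5, 17], [14]]


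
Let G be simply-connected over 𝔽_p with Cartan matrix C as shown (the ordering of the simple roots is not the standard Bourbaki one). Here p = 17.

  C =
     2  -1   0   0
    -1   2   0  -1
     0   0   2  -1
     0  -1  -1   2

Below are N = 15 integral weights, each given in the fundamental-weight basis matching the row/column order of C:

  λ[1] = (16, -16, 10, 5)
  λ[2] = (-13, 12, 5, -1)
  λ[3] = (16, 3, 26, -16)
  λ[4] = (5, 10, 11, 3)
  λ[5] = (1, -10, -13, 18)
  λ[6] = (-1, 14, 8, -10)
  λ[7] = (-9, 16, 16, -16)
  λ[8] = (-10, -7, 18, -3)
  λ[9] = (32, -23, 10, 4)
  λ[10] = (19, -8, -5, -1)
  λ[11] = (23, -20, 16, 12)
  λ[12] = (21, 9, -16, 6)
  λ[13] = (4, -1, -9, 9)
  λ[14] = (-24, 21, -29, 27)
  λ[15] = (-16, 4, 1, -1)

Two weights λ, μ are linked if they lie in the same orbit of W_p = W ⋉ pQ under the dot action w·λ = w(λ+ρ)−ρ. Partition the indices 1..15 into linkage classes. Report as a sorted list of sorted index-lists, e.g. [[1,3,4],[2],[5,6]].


C ↔ A_4 under row/col permutation; |W(A_4)| = 120.

Ā_17 reps of the 15 weights (A_4, coords as presented):

    [1] (0, 6, 0, 9)
    [2] (10, 1, 4, 0)
    [3] (10, 1, 4, 0)
    [4] (10, 1, 4, 0)
    [5] (5, 0, 8, 2)
    [6] (0, 6, 0, 9)
    [7] (0, 6, 0, 9)
    [8] (0, 6, 0, 9)
    [9] (5, 0, 10, 1)
    [10] (6, 4, 4, 0)
    [11] (10, 1, 4, 0)
    [12] (5, 0, 8, 2)
    [13] (5, 0, 8, 2)
    [14] (5, 0, 10, 1)
    [15] (5, 0, 8, 2)

The 15 indices split into 5 linkage classes (same alcove rep ⇔ same W_17-dot-orbit):

[[1, 6, 7, 8], [2, 3, 4, 11], [5, 12, 13, 15], [9, 14], [10]]


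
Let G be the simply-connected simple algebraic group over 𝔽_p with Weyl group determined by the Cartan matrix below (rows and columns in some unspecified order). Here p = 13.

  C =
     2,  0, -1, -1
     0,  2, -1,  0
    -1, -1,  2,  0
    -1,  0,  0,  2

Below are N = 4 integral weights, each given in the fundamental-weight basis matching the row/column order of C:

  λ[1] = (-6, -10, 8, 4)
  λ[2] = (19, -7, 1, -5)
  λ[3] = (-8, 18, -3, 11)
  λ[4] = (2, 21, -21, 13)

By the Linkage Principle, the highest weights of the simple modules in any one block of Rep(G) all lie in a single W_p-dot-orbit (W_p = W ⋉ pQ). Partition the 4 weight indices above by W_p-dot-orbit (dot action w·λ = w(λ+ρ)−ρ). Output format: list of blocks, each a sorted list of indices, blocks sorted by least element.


Cartan matrix: type A_4 (|W|=120); un-permuting the 4 rows.

Folding the 4 weights λ_j+ρ into Ā_13 (reps in the given 4-coord order):

  λ_1+ρ ↦ (0, 4, 5, 0)
  λ_2+ρ ↦ (4, 1, 3, 2)
  λ_3+ρ ↦ (4, 1, 3, 2)
  λ_4+ρ ↦ (4, 1, 3, 2)

Grouping the 4 weights by Ā_13-representative: 2 linkage classes.

[[1], [2, 3, 4]]


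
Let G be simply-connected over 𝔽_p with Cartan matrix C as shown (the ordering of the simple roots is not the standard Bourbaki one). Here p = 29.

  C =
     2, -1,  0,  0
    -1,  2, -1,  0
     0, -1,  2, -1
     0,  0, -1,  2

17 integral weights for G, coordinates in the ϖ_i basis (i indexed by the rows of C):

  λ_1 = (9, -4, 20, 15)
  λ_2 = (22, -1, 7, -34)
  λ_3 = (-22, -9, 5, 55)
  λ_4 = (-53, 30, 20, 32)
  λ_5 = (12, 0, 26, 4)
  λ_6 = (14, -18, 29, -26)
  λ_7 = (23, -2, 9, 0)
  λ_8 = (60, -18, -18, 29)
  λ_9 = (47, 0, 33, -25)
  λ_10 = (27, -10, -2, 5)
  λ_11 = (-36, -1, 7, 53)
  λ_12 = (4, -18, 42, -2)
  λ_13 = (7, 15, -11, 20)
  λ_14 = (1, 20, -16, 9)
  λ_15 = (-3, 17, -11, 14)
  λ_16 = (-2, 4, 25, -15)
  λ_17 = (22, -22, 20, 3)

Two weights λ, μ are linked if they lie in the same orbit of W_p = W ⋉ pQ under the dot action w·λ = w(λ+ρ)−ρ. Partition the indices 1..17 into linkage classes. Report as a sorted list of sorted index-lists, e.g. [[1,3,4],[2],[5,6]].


A_4 Cartan matrix, 4 simple roots permuted; ρ=(1,1,1,1).

Ā_29 reps of the 17 weights (A_4, coords as presented):

  [1] (3, 5, 13, 1);  [2] (2, 21, 0, 4);  [3] (2, 21, 0, 4);  [4] (2, 21, 0, 4);  [5] (1, 3, 12, 12);  [6] (1, 3, 12, 12);  [7] (18, 1, 5, 4);  [8] (1, 3, 12, 12);  [9] (18, 1, 5, 4);  [10] (18, 1, 5, 4);  [11] (2, 21, 0, 4);  [12] (1, 3, 12, 12);  [13] (2, 6, 10, 5);  [14] (2, 6, 10, 5);  [15] (2, 6, 10, 5);  [16] (1, 3, 12, 12);  [17] (2, 21, 0, 4)

These 17 weights hit 5 W_29-dot-orbits; sizes (1, 5, 5, 3, 3):

[[1], [2, 3, 4, 11, 17], [5, 6, 8, 12, 16], [7, 9, 10], [13, 14, 15]]


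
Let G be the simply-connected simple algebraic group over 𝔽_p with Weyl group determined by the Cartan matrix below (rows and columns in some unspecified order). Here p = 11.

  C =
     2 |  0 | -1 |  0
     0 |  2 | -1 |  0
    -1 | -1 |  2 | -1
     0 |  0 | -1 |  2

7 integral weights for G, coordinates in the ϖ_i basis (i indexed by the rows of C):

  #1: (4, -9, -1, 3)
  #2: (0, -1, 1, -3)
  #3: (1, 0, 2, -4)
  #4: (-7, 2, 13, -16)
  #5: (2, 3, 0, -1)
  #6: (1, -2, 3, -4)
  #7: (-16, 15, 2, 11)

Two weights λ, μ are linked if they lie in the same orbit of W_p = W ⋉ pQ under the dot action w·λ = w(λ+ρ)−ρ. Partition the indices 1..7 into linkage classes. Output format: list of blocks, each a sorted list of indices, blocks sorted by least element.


D_4 Cartan matrix, 4 simple roots permuted; ρ=(1,1,1,1).

Ā_11 reps of the 7 weights (D_4, coords as presented):

  λ_1+ρ ↦ (3, 0, 1, 4)
  λ_2+ρ ↦ (1, 0, 0, 2)
  λ_3+ρ ↦ (2, 1, 0, 3)
  λ_4+ρ ↦ (3, 0, 1, 4)
  λ_5+ρ ↦ (3, 4, 1, 0)
  λ_6+ρ ↦ (2, 1, 0, 3)
  λ_7+ρ ↦ (3, 4, 1, 0)

The 7 indices split into 4 linkage classes (same alcove rep ⇔ same W_11-dot-orbit):

[[1, 4], [2], [3, 6], [5, 7]]


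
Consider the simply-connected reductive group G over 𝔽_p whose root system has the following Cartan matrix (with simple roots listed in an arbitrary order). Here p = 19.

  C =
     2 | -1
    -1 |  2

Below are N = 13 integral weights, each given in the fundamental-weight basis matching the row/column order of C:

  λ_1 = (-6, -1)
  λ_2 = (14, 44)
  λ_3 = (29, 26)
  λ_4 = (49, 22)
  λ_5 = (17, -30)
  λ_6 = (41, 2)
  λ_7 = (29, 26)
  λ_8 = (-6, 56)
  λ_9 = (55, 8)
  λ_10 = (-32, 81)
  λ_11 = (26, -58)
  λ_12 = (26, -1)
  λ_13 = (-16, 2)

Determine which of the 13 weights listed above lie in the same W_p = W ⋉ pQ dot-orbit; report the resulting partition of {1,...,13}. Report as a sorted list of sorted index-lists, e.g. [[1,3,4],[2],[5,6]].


C ↔ A_2 under row/col permutation; |W(A_2)| = 6.

λ_j+ρ reflected into Ā_19 (⟨·,θ^∨⟩≤19); 2-tuples as given:

    λ_1+ρ ↦ (0, 5)
    λ_2+ρ ↦ (3, 12)
    λ_3+ρ ↦ (11, 8)
    λ_4+ρ ↦ (3, 12)
    λ_5+ρ ↦ (1, 8)
    λ_6+ρ ↦ (3, 12)
    λ_7+ρ ↦ (11, 8)
    λ_8+ρ ↦ (0, 5)
    λ_9+ρ ↦ (1, 8)
    λ_10+ρ ↦ (7, 6)
    λ_11+ρ ↦ (11, 8)
    λ_12+ρ ↦ (11, 8)
    λ_13+ρ ↦ (3, 12)

These 13 weights hit 5 W_19-dot-orbits; sizes (2, 4, 4, 2, 1):

[[1, 8], [2, 4, 6, 13], [3, 7, 11, 12], [5, 9], [10]]


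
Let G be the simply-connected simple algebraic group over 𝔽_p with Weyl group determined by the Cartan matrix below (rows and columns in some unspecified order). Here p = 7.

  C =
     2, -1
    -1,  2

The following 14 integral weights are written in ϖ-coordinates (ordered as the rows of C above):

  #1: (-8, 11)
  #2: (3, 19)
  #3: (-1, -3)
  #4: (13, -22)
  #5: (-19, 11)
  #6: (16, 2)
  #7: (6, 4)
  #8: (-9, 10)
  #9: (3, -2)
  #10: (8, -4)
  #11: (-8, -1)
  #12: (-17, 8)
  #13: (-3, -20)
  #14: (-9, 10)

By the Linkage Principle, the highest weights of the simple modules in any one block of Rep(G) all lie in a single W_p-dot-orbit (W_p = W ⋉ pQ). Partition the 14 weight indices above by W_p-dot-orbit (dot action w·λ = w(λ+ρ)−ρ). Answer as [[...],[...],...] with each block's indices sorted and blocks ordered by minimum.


Root system A_2: the 2×2 matrix C matches after relabeling.

λ_j+ρ reflected into Ā_7 (⟨·,θ^∨⟩≤7); 2-tuples as given:

    λ_1+ρ ↦ (2, 0)
    λ_2+ρ ↦ (3, 1)
    λ_3+ρ ↦ (2, 0)
    λ_4+ρ ↦ (0, 7)
    λ_5+ρ ↦ (4, 1)
    λ_6+ρ ↦ (3, 1)
    λ_7+ρ ↦ (2, 0)
    λ_8+ρ ↦ (3, 1)
    λ_9+ρ ↦ (3, 1)
    λ_10+ρ ↦ (4, 1)
    λ_11+ρ ↦ (0, 7)
    λ_12+ρ ↦ (2, 0)
    λ_13+ρ ↦ (2, 0)
    λ_14+ρ ↦ (3, 1)

4 distinct reps among the 14 weights ⇒ 4 W_7-linkage classes:

[[1, 3, 7, 12, 13], [2, 6, 8, 9, 14], [4, 11], [5, 10]]


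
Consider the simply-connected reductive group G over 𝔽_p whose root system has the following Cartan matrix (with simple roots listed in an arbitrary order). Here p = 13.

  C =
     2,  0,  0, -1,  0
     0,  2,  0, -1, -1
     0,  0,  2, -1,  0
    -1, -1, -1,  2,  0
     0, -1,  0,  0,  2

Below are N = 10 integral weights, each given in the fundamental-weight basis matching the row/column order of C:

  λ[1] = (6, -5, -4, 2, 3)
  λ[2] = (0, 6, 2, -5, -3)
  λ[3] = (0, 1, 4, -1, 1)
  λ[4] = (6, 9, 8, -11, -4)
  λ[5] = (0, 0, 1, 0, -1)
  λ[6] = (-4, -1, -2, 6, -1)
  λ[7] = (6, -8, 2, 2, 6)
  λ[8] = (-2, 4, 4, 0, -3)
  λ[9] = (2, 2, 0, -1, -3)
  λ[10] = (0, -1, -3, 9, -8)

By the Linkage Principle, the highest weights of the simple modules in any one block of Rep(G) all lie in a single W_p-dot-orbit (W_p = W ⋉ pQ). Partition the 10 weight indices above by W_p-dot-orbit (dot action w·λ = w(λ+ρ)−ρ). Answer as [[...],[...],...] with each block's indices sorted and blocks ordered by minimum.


C ↔ D_5 under row/col permutation; |W(D_5)| = 1920.

Ā_13 reps of the 10 weights (D_5, coords as presented):

  λ_1+ρ ↦ (3, 0, 1, 3, 0) · λ_2+ρ ↦ (3, 1, 1, 0, 2) · λ_3+ρ ↦ (1, 2, 5, 0, 2) · λ_4+ρ ↦ (3, 0, 1, 3, 0) · λ_5+ρ ↦ (1, 1, 2, 1, 0) · λ_6+ρ ↦ (3, 0, 1, 3, 0) · λ_7+ρ ↦ (3, 0, 1, 3, 0) · λ_8+ρ ↦ (1, 2, 5, 0, 2) · λ_9+ρ ↦ (3, 1, 1, 0, 2) · λ_10+ρ ↦ (1, 1, 2, 1, 0)

Grouping the 10 weights by Ā_13-representative: 4 linkage classes.

[[1, 4, 6, 7], [2, 9], [3, 8], [5, 10]]


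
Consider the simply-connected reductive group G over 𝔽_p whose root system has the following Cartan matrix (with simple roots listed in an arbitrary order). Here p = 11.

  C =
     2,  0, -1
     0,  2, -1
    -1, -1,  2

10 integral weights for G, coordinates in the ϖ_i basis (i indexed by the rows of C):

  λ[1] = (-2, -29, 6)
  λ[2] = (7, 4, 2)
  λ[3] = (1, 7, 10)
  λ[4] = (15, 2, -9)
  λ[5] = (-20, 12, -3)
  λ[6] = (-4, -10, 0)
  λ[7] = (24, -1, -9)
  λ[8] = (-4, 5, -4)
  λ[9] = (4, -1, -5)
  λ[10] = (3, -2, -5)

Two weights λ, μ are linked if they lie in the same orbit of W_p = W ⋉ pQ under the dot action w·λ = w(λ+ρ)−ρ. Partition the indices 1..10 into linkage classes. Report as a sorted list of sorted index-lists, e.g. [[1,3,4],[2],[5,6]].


Type A_3, rank 3, |W|=24; reorder rows/cols to standard.

Ā_11 reps of the 10 weights (A_3, coords as presented):

    λ_1 → (6, 1, 4)
    λ_2 → (3, 0, 3)
    λ_3 → (8, 2, 1)
    λ_4 → (3, 0, 3)
    λ_5 → (8, 2, 1)
    λ_6 → (8, 2, 1)
    λ_7 → (3, 0, 3)
    λ_8 → (3, 0, 3)
    λ_9 → (1, 4, 0)
    λ_10 → (1, 4, 0)

4 distinct reps among the 10 weights ⇒ 4 W_11-linkage classes:

[[1], [2, 4, 7, 8], [3, 5, 6], [9, 10]]


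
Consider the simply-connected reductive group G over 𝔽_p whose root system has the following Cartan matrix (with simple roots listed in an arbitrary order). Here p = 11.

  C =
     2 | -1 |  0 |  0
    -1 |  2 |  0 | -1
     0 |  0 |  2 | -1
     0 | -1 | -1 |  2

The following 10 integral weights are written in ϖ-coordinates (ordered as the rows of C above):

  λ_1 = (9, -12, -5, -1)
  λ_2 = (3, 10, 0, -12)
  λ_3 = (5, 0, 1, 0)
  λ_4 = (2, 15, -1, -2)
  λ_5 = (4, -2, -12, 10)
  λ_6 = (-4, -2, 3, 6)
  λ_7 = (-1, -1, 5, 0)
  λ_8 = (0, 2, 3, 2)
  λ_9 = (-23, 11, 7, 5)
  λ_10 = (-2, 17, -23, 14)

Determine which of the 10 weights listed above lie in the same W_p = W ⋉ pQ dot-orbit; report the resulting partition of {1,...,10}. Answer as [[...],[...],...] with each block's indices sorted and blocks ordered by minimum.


Root system A_4: the 4×4 matrix C matches after relabeling.

Ā_11 reps of the 10 weights (A_4, coords as presented):

  λ_1 → (0, 0, 6, 1) · λ_2 → (0, 0, 6, 1) · λ_3 → (6, 1, 2, 1) · λ_4 → (1, 3, 4, 3) · λ_5 → (0, 0, 6, 1) · λ_6 → (1, 3, 4, 3) · λ_7 → (0, 0, 6, 1) · λ_8 → (1, 3, 4, 3) · λ_9 → (1, 3, 4, 3) · λ_10 → (0, 0, 6, 1)

The 10 indices split into 3 linkage classes (same alcove rep ⇔ same W_11-dot-orbit):

[[1, 2, 5, 7, 10], [3], [4, 6, 8, 9]]


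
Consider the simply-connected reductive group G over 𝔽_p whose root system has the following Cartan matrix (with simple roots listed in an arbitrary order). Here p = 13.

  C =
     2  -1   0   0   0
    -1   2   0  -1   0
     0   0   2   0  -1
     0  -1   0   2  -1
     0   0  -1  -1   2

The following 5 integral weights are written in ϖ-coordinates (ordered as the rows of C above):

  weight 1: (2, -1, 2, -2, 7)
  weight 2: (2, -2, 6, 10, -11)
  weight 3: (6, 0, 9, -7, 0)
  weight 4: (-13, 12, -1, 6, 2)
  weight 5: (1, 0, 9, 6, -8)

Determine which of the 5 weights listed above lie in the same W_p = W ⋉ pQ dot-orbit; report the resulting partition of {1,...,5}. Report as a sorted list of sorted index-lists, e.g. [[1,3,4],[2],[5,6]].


C ↔ A_5 under row/col permutation; |W(A_5)| = 720.

W_13-reps of the 5 weights in Ā_13 (same 5-coord order as C):

    1: (2, 1, 3, 0, 7)
    2: (2, 1, 3, 0, 7)
    3: (2, 1, 5, 4, 1)
    4: (2, 1, 3, 0, 7)
    5: (2, 1, 3, 0, 7)

Linkage partition of the 5 weights (2 classes, p=13):

[[1, 2, 4, 5], [3]]


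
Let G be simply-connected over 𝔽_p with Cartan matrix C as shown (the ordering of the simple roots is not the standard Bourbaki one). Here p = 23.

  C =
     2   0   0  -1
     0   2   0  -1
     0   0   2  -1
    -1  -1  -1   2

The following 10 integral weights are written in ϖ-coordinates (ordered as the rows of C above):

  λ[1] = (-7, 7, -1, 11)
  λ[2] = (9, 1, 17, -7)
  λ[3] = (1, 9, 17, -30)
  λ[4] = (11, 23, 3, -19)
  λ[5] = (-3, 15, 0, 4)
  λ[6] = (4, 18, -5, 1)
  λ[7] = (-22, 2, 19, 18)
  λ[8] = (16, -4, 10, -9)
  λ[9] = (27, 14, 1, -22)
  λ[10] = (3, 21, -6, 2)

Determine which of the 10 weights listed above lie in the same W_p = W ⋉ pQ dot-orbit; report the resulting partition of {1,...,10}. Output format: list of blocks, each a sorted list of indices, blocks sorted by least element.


D_4 Cartan matrix, 4 simple roots permuted; ρ=(1,1,1,1).

Alcove-folded reps (p=23, 10 weights, presented ϖ-order):

    1: (6, 8, 0, 3)
    2: (4, 4, 12, 1)
    3: (4, 4, 12, 1)
    4: (4, 4, 12, 1)
    5: (2, 16, 1, 1)
    6: (2, 16, 1, 1)
    7: (2, 16, 1, 1)
    8: (6, 8, 0, 3)
    9: (2, 1, 14, 1)
    10: (2, 16, 1, 1)

4 distinct reps among the 10 weights ⇒ 4 W_23-linkage classes:

[[1, 8], [2, 3, 4], [5, 6, 7, 10], [9]]


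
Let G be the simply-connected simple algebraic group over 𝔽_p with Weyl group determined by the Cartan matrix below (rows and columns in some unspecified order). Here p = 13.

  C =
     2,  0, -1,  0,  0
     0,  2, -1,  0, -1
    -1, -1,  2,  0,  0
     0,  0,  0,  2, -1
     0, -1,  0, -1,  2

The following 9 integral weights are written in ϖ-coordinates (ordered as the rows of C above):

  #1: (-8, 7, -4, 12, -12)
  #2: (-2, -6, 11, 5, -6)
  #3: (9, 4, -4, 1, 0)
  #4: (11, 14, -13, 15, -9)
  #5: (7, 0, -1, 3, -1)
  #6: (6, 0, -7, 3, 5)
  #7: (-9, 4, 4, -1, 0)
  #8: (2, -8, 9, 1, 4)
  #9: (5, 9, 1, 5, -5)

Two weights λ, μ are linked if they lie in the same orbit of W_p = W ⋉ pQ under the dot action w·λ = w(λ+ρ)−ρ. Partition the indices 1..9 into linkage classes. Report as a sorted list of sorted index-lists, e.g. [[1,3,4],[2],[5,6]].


Root system A_5: the 5×5 matrix C matches after relabeling.

Ā_13 reps of the 9 weights (A_5, coords as presented):

  λ_1+ρ ↦ (3, 5, 3, 0, 2) · λ_2+ρ ↦ (1, 5, 1, 4, 1) · λ_3+ρ ↦ (5, 2, 3, 0, 1) · λ_4+ρ ↦ (5, 2, 3, 0, 1) · λ_5+ρ ↦ (8, 1, 0, 4, 0) · λ_6+ρ ↦ (1, 5, 1, 4, 1) · λ_7+ρ ↦ (5, 2, 3, 0, 1) · λ_8+ρ ↦ (3, 5, 3, 0, 2) · λ_9+ρ ↦ (1, 5, 1, 4, 1)

Grouping the 9 weights by Ā_13-representative: 4 linkage classes.

[[1, 8], [2, 6, 9], [3, 4, 7], [5]]


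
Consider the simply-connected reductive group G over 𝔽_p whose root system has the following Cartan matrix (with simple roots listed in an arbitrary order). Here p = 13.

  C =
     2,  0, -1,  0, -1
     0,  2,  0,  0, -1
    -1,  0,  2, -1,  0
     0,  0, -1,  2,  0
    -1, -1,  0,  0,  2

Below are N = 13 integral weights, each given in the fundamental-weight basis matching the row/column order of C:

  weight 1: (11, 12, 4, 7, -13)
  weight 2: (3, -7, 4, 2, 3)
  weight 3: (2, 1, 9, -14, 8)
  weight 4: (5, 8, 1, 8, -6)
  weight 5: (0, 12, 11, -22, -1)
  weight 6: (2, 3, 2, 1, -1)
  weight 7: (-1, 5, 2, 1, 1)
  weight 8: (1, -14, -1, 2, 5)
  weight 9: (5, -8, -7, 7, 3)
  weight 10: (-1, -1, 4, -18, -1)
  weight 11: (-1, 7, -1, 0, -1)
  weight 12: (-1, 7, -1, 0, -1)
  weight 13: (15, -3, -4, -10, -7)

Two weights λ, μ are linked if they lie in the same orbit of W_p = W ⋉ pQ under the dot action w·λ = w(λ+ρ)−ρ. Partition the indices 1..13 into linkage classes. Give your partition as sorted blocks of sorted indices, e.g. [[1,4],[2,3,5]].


Cartan matrix: type A_5 (|W|=720); un-permuting the 5 rows.

W_13-reps of the 13 weights in Ā_13 (same 5-coord order as C):

  [1] (0, 8, 0, 1, 0) · [2] (2, 1, 5, 0, 2) · [3] (0, 9, 2, 1, 0) · [4] (1, 4, 2, 1, 1) · [5] (0, 8, 0, 1, 0) · [6] (3, 4, 3, 2, 0) · [7] (0, 6, 3, 2, 2) · [8] (0, 6, 3, 2, 2) · [9] (3, 4, 3, 2, 0) · [10] (0, 8, 0, 1, 0) · [11] (0, 8, 0, 1, 0) · [12] (0, 8, 0, 1, 0) · [13] (2, 1, 5, 0, 2)

These 13 weights hit 6 W_13-dot-orbits; sizes (5, 2, 1, 1, 2, 2):

[[1, 5, 10, 11, 12], [2, 13], [3], [4], [6, 9], [7, 8]]


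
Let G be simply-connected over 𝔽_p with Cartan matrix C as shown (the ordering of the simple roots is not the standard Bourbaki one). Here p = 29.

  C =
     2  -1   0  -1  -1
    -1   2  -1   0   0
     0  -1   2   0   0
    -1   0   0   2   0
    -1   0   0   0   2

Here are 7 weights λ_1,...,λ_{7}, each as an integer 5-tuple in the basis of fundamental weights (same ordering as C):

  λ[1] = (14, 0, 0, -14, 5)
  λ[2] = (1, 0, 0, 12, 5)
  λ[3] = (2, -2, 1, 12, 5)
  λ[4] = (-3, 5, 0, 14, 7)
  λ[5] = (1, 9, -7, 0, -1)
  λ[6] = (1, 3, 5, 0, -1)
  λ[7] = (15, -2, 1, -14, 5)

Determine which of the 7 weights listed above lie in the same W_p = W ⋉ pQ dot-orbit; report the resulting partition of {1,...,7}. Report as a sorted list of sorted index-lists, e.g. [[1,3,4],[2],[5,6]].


Type D_5, rank 5, |W|=1920; reorder rows/cols to standard.

W_29-reps of the 7 weights in Ā_29 (same 5-coord order as C):

    λ_1+ρ ↦ (2, 1, 1, 13, 6)
    λ_2+ρ ↦ (2, 1, 1, 13, 6)
    λ_3+ρ ↦ (2, 1, 1, 13, 6)
    λ_4+ρ ↦ (2, 1, 1, 13, 6)
    λ_5+ρ ↦ (2, 4, 6, 1, 0)
    λ_6+ρ ↦ (2, 4, 6, 1, 0)
    λ_7+ρ ↦ (2, 1, 1, 13, 6)

Partition of {1..7} into 2 W_29-dot-orbits:

[[1, 2, 3, 4, 7], [5, 6]]
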